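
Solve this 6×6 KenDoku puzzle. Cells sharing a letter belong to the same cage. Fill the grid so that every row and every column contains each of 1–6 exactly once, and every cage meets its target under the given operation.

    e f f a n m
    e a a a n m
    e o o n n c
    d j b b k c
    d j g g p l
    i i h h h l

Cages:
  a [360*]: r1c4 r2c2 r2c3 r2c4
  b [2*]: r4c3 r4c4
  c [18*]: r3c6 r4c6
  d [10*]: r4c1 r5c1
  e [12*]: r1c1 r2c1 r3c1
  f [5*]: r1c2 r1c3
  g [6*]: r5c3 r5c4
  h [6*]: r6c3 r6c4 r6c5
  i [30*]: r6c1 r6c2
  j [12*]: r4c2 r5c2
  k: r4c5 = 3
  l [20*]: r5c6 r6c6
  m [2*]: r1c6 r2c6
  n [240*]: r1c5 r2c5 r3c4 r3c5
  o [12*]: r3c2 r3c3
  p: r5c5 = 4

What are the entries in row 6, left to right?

6 5 3 2 1 4

Cage k is a single given cell, so r4c5 = 3.
3 is placed in row 4; hence r4c6 = 6.
P is a freebie, which forces r5c5 = 4.
4 is placed in row 5, so r5c6 = 5.
Column 6 now contains 5, so r6c6 = 4.
Cage n has product 240, leaving r3c4 = 4.
Column 6 already has 6, which forces r3c6 = 3.
The two cells of cage d must have product 10; hence r4c1 = 5.
Row 5 already has 5, so r5c1 = 2.
Column 1 now contains 5; hence r6c1 = 6.
6 is placed in row 6, which forces r6c2 = 5.
Column 2 already has 5, so r1c2 = 1.
Cage f's pair has product 5, so r1c3 = 5.
1 is placed in row 1, leaving r1c6 = 2.
2 is placed in column 6; hence r2c6 = 1.
Column 1 now contains 6, leaving r3c1 = 1.
Row 1 now contains 2, so r1c5 = 6.
The 4 cells of cage a must have product 360, leaving r2c4 = 5.
Row 2 already has 5, leaving r2c5 = 2.
Column 5 already has 2, leaving r3c5 = 5.
Column 5 already has 2, leaving r6c5 = 1.
Row 1 already has 6, so r1c4 = 3.
3 is placed in column 4, so r6c4 = 2.
Row 1 now contains 3; hence r1c1 = 4.
Cage e needs product 12, so r2c1 = 3.
The two cells of cage b must have product 2; hence r4c3 = 2.
Column 4 already has 2, which forces r4c4 = 1.
1 is placed in column 4, which forces r5c4 = 6.
2 is placed in row 6, which forces r6c3 = 3.
Cage o's pair has product 12; hence r3c2 = 2.
Column 3 now contains 2, so r3c3 = 6.
Row 4 already has 2, so r4c2 = 4.
Row 5 already has 6, leaving r5c2 = 3.
Row 5 already has 6, so r5c3 = 1.
Column 2 now contains 4, so r2c2 = 6.
6 is placed in column 3, which forces r2c3 = 4.
Filled in: 4 1 5 3 6 2 / 3 6 4 5 2 1 / 1 2 6 4 5 3 / 5 4 2 1 3 6 / 2 3 1 6 4 5 / 6 5 3 2 1 4.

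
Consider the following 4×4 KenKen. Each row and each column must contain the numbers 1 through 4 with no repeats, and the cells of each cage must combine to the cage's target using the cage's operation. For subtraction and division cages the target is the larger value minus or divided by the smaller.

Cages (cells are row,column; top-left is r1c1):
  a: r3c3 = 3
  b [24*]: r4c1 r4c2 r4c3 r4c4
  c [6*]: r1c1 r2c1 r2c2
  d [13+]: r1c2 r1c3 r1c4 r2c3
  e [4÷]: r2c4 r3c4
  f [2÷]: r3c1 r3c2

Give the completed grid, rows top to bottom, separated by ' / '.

The 4 cells of cage d must have sum 13, leaving r2c3 = 4.
Row 2 now contains 4, so r2c4 = 1.
A is a freebie, which forces r3c3 = 3.
Column 4 already has 1; hence r3c4 = 4.
Cage c needs product 6, which forces r1c1 = 1.
Cage d has sum 13, so r1c2 = 4.
Column 3 already has 3, leaving r1c3 = 2.
Cage d needs sum 13, so r1c4 = 3.
Column 1 already has 1, which forces r3c1 = 2.
Row 3 now contains 2, which forces r3c2 = 1.
Column 3 now contains 2; hence r4c3 = 1.
3 is placed in column 4, leaving r4c4 = 2.
Column 1 now contains 2, leaving r2c1 = 3.
The 3 cells of cage c must have product 6, leaving r2c2 = 2.
Cage b needs product 24, so r4c1 = 4.
Row 4 already has 2, which forces r4c2 = 3.

1 4 2 3 / 3 2 4 1 / 2 1 3 4 / 4 3 1 2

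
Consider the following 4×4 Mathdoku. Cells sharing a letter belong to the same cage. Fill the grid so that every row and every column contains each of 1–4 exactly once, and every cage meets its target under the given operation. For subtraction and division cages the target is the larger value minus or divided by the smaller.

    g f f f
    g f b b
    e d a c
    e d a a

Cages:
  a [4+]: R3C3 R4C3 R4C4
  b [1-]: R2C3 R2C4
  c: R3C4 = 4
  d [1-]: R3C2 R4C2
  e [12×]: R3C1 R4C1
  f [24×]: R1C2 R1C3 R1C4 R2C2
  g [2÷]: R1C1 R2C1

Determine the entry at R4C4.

The 3 cells of cage a must have sum 4, which forces R3C3 = 1.
C is a freebie, leaving R3C4 = 4.
The 3 cells of cage a must have sum 4; hence R4C3 = 2.
Cage a needs sum 4, leaving R4C4 = 1.
4 is placed in row 3, leaving R3C1 = 3.
Row 3 already has 3; hence R3C2 = 2.
Cage e's pair has product 12, leaving R4C1 = 4.
Row 4 now contains 4; hence R4C2 = 3.
Cage f needs product 24, leaving R1C3 = 3.
Cage f has product 24, so R1C4 = 2.
3 is placed in column 3; hence R2C3 = 4.
Column 4 now contains 2; hence R2C4 = 3.
2 is placed in row 1, which forces R1C1 = 1.
The 4 cells of cage f must have product 24, which forces R1C2 = 4.
Cage g's pair has quotient 2, so R2C1 = 2.
Row 2 now contains 4, leaving R2C2 = 1.
The full grid is 1 4 3 2 / 2 1 4 3 / 3 2 1 4 / 4 3 2 1.

1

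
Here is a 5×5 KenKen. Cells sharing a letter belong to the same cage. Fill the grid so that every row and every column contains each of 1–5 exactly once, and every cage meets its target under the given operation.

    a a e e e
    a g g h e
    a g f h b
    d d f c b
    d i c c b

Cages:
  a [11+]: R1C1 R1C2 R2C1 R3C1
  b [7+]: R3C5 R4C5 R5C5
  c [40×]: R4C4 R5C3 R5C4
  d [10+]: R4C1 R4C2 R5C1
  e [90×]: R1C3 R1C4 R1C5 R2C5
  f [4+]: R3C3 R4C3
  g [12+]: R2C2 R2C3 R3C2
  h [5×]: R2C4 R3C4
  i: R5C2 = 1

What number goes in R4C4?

4

Cage e has product 90, so R2C5 = 3.
Cage i is a single given cell, leaving R5C2 = 1.
In row 1, 1 can only go at R1C1, so R1C1 = 1.
In row 1, 4 can only go at R1C2, so R1C2 = 4.
The only place for 1 in row 2 is R2C4.
Column 4 now contains 1, so R3C4 = 5.
Cage g needs sum 12, leaving R2C2 = 5.
The 3 cells of cage g must have sum 12; hence R2C3 = 4.
Row 3 already has 5, so R3C2 = 3.
Row 3 now contains 3, so R3C3 = 1.
Column 2 now contains 3, leaving R4C2 = 2.
Column 3 already has 1, leaving R4C3 = 3.
2 is placed in row 4, so R4C4 = 4.
Row 4 now contains 4, leaving R4C5 = 1.
The 3 cells of cage c must have product 40; hence R5C3 = 5.
4 is placed in column 4, so R5C4 = 2.
2 is placed in row 5, so R5C5 = 4.
Column 3 now contains 5, leaving R1C3 = 2.
Column 4 already has 2; hence R1C4 = 3.
Cage e has product 90, so R1C5 = 5.
4 is placed in row 2, leaving R2C1 = 2.
The 4 cells of cage a must have sum 11, so R3C1 = 4.
Column 5 already has 4; hence R3C5 = 2.
Row 4 now contains 4, so R4C1 = 5.
2 is placed in row 5, so R5C1 = 3.
The full grid is 1 4 2 3 5 / 2 5 4 1 3 / 4 3 1 5 2 / 5 2 3 4 1 / 3 1 5 2 4.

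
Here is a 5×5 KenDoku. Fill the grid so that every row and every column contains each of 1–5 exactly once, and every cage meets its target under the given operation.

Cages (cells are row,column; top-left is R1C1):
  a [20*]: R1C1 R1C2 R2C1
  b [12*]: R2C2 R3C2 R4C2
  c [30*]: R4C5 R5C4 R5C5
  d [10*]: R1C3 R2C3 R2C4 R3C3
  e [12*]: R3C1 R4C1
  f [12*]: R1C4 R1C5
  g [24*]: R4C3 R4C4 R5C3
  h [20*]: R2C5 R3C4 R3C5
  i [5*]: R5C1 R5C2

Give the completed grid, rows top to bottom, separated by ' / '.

5 2 1 4 3 / 2 3 5 1 4 / 3 4 2 5 1 / 4 1 3 2 5 / 1 5 4 3 2

Cage d needs product 10; hence R2C4 = 1.
In row 2, 3 can only go at R2C2, so R2C2 = 3.
Row 3 needs a 3, and only R3C1 is open for it.
3 is placed in column 1, so R4C1 = 4.
Row 4 now contains 4, so R4C2 = 1.
Column 2 already has 1, which forces R5C2 = 5.
Column 2 already has 1, so R3C2 = 4.
Cage c has product 30, leaving R4C5 = 5.
Row 5 now contains 5, leaving R5C1 = 1.
Cage g needs product 24, leaving R5C3 = 4.
Column 1 now contains 1, leaving R1C1 = 5.
4 is placed in column 2, so R1C2 = 2.
Row 1 now contains 2; hence R1C3 = 1.
The 3 cells of cage a must have product 20, leaving R2C1 = 2.
Row 2 already has 2, which forces R2C3 = 5.
The 3 cells of cage h must have product 20, so R2C5 = 4.
5 is placed in column 3; hence R3C3 = 2.
Cage h has product 20; hence R3C4 = 5.
Column 5 now contains 5; hence R3C5 = 1.
2 is placed in column 3; hence R4C3 = 3.
Row 4 already has 3, so R4C4 = 2.
Column 4 now contains 2; hence R5C4 = 3.
Row 5 already has 3, so R5C5 = 2.
Column 4 already has 3, leaving R1C4 = 4.
Column 5 now contains 4; hence R1C5 = 3.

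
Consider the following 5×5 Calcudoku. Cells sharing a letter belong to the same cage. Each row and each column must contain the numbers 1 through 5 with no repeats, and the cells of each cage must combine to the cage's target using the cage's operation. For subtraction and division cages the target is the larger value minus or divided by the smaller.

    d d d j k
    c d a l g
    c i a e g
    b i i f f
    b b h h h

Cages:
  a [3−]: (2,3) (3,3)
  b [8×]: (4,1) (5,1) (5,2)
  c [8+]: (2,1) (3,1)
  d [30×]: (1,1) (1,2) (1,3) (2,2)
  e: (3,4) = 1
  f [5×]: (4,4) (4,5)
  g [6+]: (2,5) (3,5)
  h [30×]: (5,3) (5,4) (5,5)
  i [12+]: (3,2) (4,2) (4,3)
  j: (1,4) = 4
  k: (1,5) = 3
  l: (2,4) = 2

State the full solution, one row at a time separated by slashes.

J is a freebie; hence (1,4) = 4.
Cage k is a single given cell; hence (1,5) = 3.
Cage l is a single given cell; hence (2,4) = 2.
Cage e is a single given cell, leaving (3,4) = 1.
1 is placed in column 4; hence (4,4) = 5.
5 is placed in row 4, leaving (4,5) = 1.
Column 4 now contains 5, so (5,4) = 3.
The 4 cells of cage d must have product 30, so (2,2) = 3.
The two cells of cage g must have sum 6, which forces (2,5) = 4.
Cage i needs sum 12; hence (3,2) = 5.
The two cells of cage g must have sum 6, so (3,5) = 2.
Column 2 already has 3, which forces (4,2) = 4.
Row 4 already has 4, leaving (4,3) = 3.
Column 5 now contains 2; hence (5,5) = 5.
Row 2 now contains 3; hence (2,1) = 5.
The two cells of cage a must have difference 3; hence (2,3) = 1.
5 is placed in row 3, leaving (3,1) = 3.
Row 3 now contains 2; hence (3,3) = 4.
Row 4 already has 4, leaving (4,1) = 2.
Cage b has product 8, so (5,1) = 4.
The 3 cells of cage b must have product 8, so (5,2) = 1.
Row 5 already has 5; hence (5,3) = 2.
2 is placed in column 1, leaving (1,1) = 1.
1 is placed in column 2; hence (1,2) = 2.
Column 3 already has 2; hence (1,3) = 5.

1 2 5 4 3 / 5 3 1 2 4 / 3 5 4 1 2 / 2 4 3 5 1 / 4 1 2 3 5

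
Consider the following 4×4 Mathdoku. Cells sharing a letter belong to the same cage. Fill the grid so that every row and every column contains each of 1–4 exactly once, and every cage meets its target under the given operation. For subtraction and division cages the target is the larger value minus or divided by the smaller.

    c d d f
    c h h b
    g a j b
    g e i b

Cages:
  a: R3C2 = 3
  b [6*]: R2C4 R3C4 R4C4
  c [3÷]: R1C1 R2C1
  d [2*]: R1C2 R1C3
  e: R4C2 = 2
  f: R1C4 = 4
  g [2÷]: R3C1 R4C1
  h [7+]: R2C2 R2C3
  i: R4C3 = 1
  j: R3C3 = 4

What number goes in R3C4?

1

Cage f is a single given cell, which forces R1C4 = 4.
A is a freebie, which forces R3C2 = 3.
Cage j is given; hence R3C3 = 4.
Cage e is a single given cell; hence R4C2 = 2.
Cage i is a single given cell, leaving R4C3 = 1.
1 is placed in row 4, leaving R4C4 = 3.
2 is placed in column 2; hence R1C2 = 1.
Column 3 now contains 1, so R1C3 = 2.
Column 2 now contains 3, so R2C2 = 4.
Column 3 now contains 4, leaving R2C3 = 3.
Cage g needs two cells with quotient 2, leaving R3C1 = 2.
2 is placed in row 3, which forces R3C4 = 1.
1 is placed in row 4, which forces R4C1 = 4.
Row 1 already has 1, so R1C1 = 3.
Row 2 already has 3, leaving R2C1 = 1.
Column 4 now contains 1, which forces R2C4 = 2.
Completed grid: 3 1 2 4 / 1 4 3 2 / 2 3 4 1 / 4 2 1 3.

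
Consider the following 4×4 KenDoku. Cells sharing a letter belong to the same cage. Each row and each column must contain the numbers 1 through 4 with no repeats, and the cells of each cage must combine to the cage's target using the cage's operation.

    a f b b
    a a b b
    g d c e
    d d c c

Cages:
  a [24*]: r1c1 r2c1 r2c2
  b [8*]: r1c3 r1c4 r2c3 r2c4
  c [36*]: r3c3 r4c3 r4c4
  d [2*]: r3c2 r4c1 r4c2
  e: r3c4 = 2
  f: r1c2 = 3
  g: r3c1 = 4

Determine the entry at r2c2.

F is a freebie, leaving r1c2 = 3.
Cage g is given; hence r3c1 = 4.
Cage d has product 2, leaving r3c2 = 1.
Cage c needs product 36, leaving r3c3 = 3.
Cage e is a single given cell, leaving r3c4 = 2.
The 3 cells of cage d must have product 2, leaving r4c1 = 1.
Cage d needs product 2; hence r4c2 = 2.
Cage c has product 36; hence r4c3 = 4.
The 3 cells of cage c must have product 36; hence r4c4 = 3.
Column 1 already has 4, so r1c1 = 2.
Row 1 already has 2, which forces r1c3 = 1.
1 is placed in row 1, so r1c4 = 4.
Cage a needs product 24; hence r2c1 = 3.
2 is placed in column 2, which forces r2c2 = 4.
Column 3 already has 1, which forces r2c3 = 2.
Column 4 now contains 4, leaving r2c4 = 1.
The full grid is 2 3 1 4 / 3 4 2 1 / 4 1 3 2 / 1 2 4 3.

4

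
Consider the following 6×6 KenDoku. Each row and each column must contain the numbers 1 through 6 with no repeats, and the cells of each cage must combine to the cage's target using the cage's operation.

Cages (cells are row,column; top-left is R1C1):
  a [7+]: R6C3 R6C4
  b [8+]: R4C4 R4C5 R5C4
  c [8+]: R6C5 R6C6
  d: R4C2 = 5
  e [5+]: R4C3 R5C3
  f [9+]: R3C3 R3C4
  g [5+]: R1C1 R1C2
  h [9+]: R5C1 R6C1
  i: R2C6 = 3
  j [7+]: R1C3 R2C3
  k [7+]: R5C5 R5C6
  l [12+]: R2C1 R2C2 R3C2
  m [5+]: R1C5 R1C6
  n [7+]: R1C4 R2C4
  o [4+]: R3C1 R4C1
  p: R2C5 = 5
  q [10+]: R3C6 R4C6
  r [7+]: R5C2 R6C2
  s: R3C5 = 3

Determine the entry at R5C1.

P is a freebie, which forces R2C5 = 5.
Cage i is a single given cell, so R2C6 = 3.
Cage s is a single given cell; hence R3C5 = 3.
Cage d is given, so R4C2 = 5.
3 is placed in row 3, which forces R3C1 = 1.
Cage o needs two cells with sum 4; hence R4C1 = 3.
In row 1, 2 can only go at R1C1, so R1C1 = 2.
The two cells of cage g must have sum 5, so R1C2 = 3.
The only place for 2 in row 3 is R3C2.
The only place for 6 in row 3 is R3C6.
Column 6 now contains 6, leaving R4C6 = 4.
Cage c needs two cells with sum 8, which forces R6C5 = 6.
Column 6 now contains 6, leaving R6C6 = 2.
The two cells of cage m must have sum 5; hence R1C5 = 4.
Column 6 already has 4, leaving R1C6 = 1.
The two cells of cage r must have sum 7; hence R5C2 = 6.
Column 5 already has 6, which forces R5C5 = 2.
Cage k needs two cells with sum 7; hence R5C6 = 5.
Row 6 already has 6, so R6C2 = 1.
Cage l has sum 12, leaving R2C1 = 6.
Column 2 already has 6, leaving R2C2 = 4.
Cage b has sum 8; hence R4C4 = 6.
Column 5 already has 2; hence R4C5 = 1.
Row 5 already has 5; hence R5C1 = 4.
Row 5 already has 4, leaving R5C3 = 3.
Row 5 already has 5, so R5C4 = 1.
The two cells of cage h must have sum 9, so R6C1 = 5.
Column 3 now contains 3, which forces R6C3 = 4.
Row 6 already has 4, which forces R6C4 = 3.
6 is placed in column 4, leaving R1C4 = 5.
Column 4 now contains 1, leaving R2C4 = 2.
4 is placed in column 3, which forces R3C3 = 5.
The two cells of cage f must have sum 9; hence R3C4 = 4.
Row 4 now contains 1, so R4C3 = 2.
Row 1 now contains 5, which forces R1C3 = 6.
Row 2 now contains 2; hence R2C3 = 1.
Completed grid: 2 3 6 5 4 1 / 6 4 1 2 5 3 / 1 2 5 4 3 6 / 3 5 2 6 1 4 / 4 6 3 1 2 5 / 5 1 4 3 6 2.

4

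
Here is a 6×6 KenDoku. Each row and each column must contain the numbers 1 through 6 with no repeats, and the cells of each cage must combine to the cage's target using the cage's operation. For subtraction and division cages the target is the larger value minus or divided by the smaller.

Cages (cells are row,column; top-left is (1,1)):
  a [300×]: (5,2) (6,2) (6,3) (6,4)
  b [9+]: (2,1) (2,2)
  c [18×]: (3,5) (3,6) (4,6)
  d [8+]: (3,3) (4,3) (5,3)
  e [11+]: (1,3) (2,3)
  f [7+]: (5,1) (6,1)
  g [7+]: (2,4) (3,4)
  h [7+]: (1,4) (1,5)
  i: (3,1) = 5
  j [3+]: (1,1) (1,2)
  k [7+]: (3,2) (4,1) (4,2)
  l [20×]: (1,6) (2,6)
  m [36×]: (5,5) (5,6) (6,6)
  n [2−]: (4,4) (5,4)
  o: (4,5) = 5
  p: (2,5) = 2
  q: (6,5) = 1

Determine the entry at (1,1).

2

P is a freebie, leaving (2,5) = 2.
I is a freebie, leaving (3,1) = 5.
O is a freebie, leaving (4,5) = 5.
Cage a needs product 300, so (5,2) = 5.
Cage q is a single given cell; hence (6,5) = 1.
In row 2, 1 can only go at (2,4), so (2,4) = 1.
Cage g's pair has sum 7, so (3,4) = 6.
6 is placed in row 3, so (3,5) = 3.
Column 5 already has 3, leaving (5,5) = 6.
The two cells of cage h must have sum 7, so (1,4) = 3.
Column 5 already has 3, so (1,5) = 4.
4 is placed in row 1, leaving (1,6) = 5.
Column 6 now contains 5, which forces (2,6) = 4.
Row 1 now contains 5; hence (1,3) = 6.
Cage e's pair has sum 11, which forces (2,3) = 5.
The 4 cells of cage a must have product 300, leaving (6,4) = 5.
The only place for 6 in row 4 is (4,6).
Cage c has product 18, which forces (3,6) = 1.
1 is placed in row 3, leaving (3,3) = 4.
4 is placed in row 3; hence (3,2) = 2.
The two cells of cage j must have sum 3, so (1,1) = 2.
Column 2 now contains 2, which forces (1,2) = 1.
The 3 cells of cage k must have sum 7; hence (4,1) = 1.
Cage k has sum 7, so (4,2) = 4.
1 is placed in row 4, so (4,3) = 3.
4 is placed in row 4, which forces (4,4) = 2.
Column 3 already has 3, so (5,3) = 1.
Column 4 already has 2, leaving (5,4) = 4.
4 is placed in column 2, which forces (6,2) = 6.
Column 3 already has 3, so (6,3) = 2.
Row 6 now contains 2, leaving (6,6) = 3.
Cage b needs two cells with sum 9, which forces (2,1) = 6.
Column 2 now contains 6; hence (2,2) = 3.
Row 5 now contains 4, which forces (5,1) = 3.
3 is placed in column 6, so (5,6) = 2.
3 is placed in row 6, so (6,1) = 4.
Filled in: 2 1 6 3 4 5 / 6 3 5 1 2 4 / 5 2 4 6 3 1 / 1 4 3 2 5 6 / 3 5 1 4 6 2 / 4 6 2 5 1 3.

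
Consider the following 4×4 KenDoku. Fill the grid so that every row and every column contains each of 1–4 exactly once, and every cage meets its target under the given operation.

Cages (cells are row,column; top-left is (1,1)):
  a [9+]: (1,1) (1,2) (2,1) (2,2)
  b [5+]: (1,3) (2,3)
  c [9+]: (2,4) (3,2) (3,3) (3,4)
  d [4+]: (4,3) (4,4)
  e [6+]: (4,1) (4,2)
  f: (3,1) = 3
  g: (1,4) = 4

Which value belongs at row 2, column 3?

3

Cage g is a single given cell, which forces (1,4) = 4.
Cage f is a single given cell; hence (3,1) = 3.
The 4 cells of cage c must have sum 9, so (2,4) = 2.
Cage c needs sum 9, so (3,4) = 1.
1 is placed in column 4, so (4,4) = 3.
Cage a has sum 9; hence (1,1) = 1.
Cage a has sum 9; hence (1,2) = 3.
Row 1 already has 1, which forces (1,3) = 2.
Row 2 already has 2, leaving (2,1) = 4.
Cage a has sum 9, leaving (2,2) = 1.
4 is placed in row 2, so (2,3) = 3.
2 is placed in column 3, leaving (3,3) = 4.
Column 1 already has 4, which forces (4,1) = 2.
Row 4 now contains 2, so (4,2) = 4.
3 is placed in row 4; hence (4,3) = 1.
Row 3 now contains 4, leaving (3,2) = 2.
Completed grid: 1 3 2 4 / 4 1 3 2 / 3 2 4 1 / 2 4 1 3.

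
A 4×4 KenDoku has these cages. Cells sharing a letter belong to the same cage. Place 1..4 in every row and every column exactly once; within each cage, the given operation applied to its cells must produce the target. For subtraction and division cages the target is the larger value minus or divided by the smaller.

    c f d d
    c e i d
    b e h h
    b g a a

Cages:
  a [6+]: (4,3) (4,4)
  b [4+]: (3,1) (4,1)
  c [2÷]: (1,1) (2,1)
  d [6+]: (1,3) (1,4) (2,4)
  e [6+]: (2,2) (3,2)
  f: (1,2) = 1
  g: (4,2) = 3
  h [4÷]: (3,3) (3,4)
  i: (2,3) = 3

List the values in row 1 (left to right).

4 1 2 3

F is a freebie, leaving (1,2) = 1.
Cage i is given, so (2,3) = 3.
Cage g is a single given cell, so (4,2) = 3.
Column 3 already has 3, so (1,3) = 2.
The 3 cells of cage d must have sum 6, leaving (1,4) = 3.
Cage d has sum 6, so (2,4) = 1.
The two cells of cage b must have sum 4, leaving (3,1) = 3.
Column 4 now contains 1, so (3,4) = 4.
3 is placed in row 4, so (4,1) = 1.
2 is placed in column 3, leaving (4,3) = 4.
4 is placed in column 4, which forces (4,4) = 2.
Row 1 now contains 2, leaving (1,1) = 4.
Cage c's pair has quotient 2; hence (2,1) = 2.
The two cells of cage e must have sum 6, so (2,2) = 4.
4 is placed in row 3, so (3,2) = 2.
4 is placed in row 3, leaving (3,3) = 1.
Filled in: 4 1 2 3 / 2 4 3 1 / 3 2 1 4 / 1 3 4 2.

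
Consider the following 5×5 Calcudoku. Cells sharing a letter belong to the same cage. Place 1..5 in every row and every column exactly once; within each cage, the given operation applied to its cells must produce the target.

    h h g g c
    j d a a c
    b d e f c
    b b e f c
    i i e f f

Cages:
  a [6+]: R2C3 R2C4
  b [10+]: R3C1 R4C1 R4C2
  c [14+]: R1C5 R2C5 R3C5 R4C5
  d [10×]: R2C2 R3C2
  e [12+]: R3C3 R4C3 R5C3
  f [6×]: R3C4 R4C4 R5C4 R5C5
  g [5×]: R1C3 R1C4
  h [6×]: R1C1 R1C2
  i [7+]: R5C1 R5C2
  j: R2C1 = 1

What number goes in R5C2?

Cage j is given; hence R2C1 = 1.
Cage f needs product 6; hence R5C5 = 1.
The only place for 4 in row 1 is R1C5.
Row 2 needs a 3, and only R2C5 is open for it.
In row 2, 5 can only go at R2C2, so R2C2 = 5.
5 is placed in column 2, which forces R3C2 = 2.
Row 3 already has 2, so R3C5 = 5.
Column 5 already has 5, which forces R4C5 = 2.
The two cells of cage h must have product 6, so R1C1 = 2.
2 is placed in column 2, leaving R1C2 = 3.
Column 2 now contains 3, so R4C2 = 1.
Row 4 already has 1, so R4C4 = 3.
Column 2 now contains 3, which forces R5C2 = 4.
The 4 cells of cage f must have product 6, so R5C4 = 2.
Cage a needs two cells with sum 6, so R2C3 = 2.
Column 4 already has 2, leaving R2C4 = 4.
Cage b has sum 10, which forces R3C1 = 4.
Row 3 now contains 4, which forces R3C3 = 3.
3 is placed in column 4, so R3C4 = 1.
The 3 cells of cage b must have sum 10, which forces R4C1 = 5.
Row 4 now contains 5, so R4C3 = 4.
4 is placed in row 5, leaving R5C1 = 3.
Column 3 already has 3, so R5C3 = 5.
Column 3 already has 5, which forces R1C3 = 1.
Column 4 already has 1, which forces R1C4 = 5.
Filled in: 2 3 1 5 4 / 1 5 2 4 3 / 4 2 3 1 5 / 5 1 4 3 2 / 3 4 5 2 1.

4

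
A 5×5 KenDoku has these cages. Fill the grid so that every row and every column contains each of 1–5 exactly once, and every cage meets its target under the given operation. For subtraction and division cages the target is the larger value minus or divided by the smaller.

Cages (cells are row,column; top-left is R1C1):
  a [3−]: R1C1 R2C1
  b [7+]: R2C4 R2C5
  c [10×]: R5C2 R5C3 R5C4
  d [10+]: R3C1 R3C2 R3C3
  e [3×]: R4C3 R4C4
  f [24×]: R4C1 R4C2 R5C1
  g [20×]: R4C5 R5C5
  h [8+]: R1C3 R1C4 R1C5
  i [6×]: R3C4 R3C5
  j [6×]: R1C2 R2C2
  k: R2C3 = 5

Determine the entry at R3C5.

2

Cage k is a single given cell, which forces R2C3 = 5.
The only place for 1 in row 2 is R2C1.
Cage a's pair has difference 3, which forces R1C1 = 4.
Cage f has product 24; hence R4C2 = 4.
Row 4 now contains 4, which forces R4C5 = 5.
Column 5 already has 5, leaving R5C5 = 4.
Cage h has sum 8, so R1C4 = 5.
Cage b's pair has sum 7, leaving R2C4 = 4.
Column 5 already has 4, which forces R2C5 = 3.
3 is placed in column 5, which forces R3C5 = 2.
Cage j's pair has product 6, so R1C2 = 3.
The 3 cells of cage h must have sum 8, leaving R1C3 = 2.
Column 5 already has 2; hence R1C5 = 1.
3 is placed in row 2, so R2C2 = 2.
Cage d has sum 10; hence R3C1 = 5.
Cage d needs sum 10, which forces R3C2 = 1.
The 3 cells of cage d must have sum 10, so R3C3 = 4.
2 is placed in row 3, which forces R3C4 = 3.
Column 4 now contains 3; hence R4C4 = 1.
The 3 cells of cage c must have product 10; hence R5C2 = 5.
Column 3 already has 2, so R5C3 = 1.
Column 4 already has 1, so R5C4 = 2.
The 3 cells of cage f must have product 24, which forces R4C1 = 2.
1 is placed in row 4, leaving R4C3 = 3.
2 is placed in row 5, which forces R5C1 = 3.
Filled in: 4 3 2 5 1 / 1 2 5 4 3 / 5 1 4 3 2 / 2 4 3 1 5 / 3 5 1 2 4.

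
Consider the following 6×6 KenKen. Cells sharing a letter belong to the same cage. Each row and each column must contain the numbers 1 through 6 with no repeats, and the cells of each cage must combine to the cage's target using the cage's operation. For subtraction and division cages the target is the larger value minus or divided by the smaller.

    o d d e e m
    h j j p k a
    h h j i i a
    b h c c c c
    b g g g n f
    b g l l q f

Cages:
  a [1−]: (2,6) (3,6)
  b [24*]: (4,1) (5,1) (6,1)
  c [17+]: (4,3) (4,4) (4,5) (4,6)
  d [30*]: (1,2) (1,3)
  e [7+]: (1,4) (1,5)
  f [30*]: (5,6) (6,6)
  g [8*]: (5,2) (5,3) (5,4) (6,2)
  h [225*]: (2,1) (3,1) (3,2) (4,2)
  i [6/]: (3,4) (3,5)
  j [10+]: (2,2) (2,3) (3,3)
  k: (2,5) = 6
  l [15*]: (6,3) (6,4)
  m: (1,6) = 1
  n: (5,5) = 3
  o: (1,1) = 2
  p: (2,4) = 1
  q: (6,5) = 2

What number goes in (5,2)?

Cage o is given; hence (1,1) = 2.
Cage m is given, which forces (1,6) = 1.
P is a freebie, so (2,4) = 1.
K is a freebie, so (2,5) = 6.
Column 4 now contains 1, which forces (3,4) = 6.
Column 5 already has 6, which forces (3,5) = 1.
N is a freebie, which forces (5,5) = 3.
Cage g has product 8; hence (6,2) = 1.
Cage q is given, leaving (6,5) = 2.
The two cells of cage e must have sum 7, so (1,4) = 3.
Cage e's pair has sum 7, which forces (1,5) = 4.
Column 5 now contains 4; hence (4,5) = 5.
Cage g has product 8, so (5,3) = 1.
3 is placed in column 4; hence (6,4) = 5.
Row 6 now contains 5, leaving (6,6) = 6.
Cage h needs product 225, which forces (2,1) = 5.
The 4 cells of cage h must have product 225, which forces (3,1) = 3.
Cage h has product 225, which forces (3,2) = 5.
The 3 cells of cage b must have product 24, so (4,1) = 1.
Row 4 already has 5; hence (4,2) = 3.
Cage c needs sum 17, so (4,3) = 6.
Cage b needs product 24, which forces (5,1) = 6.
Column 6 now contains 6, leaving (5,6) = 5.
6 is placed in row 6, leaving (6,1) = 4.
Row 6 now contains 5, which forces (6,3) = 3.
Column 2 already has 5; hence (1,2) = 6.
6 is placed in column 3, leaving (1,3) = 5.
Cage j has sum 10, leaving (2,2) = 4.
The 3 cells of cage j must have sum 10, which forces (2,3) = 2.
Cage a's pair has difference 1; hence (2,6) = 3.
Cage j needs sum 10, so (3,3) = 4.
Row 3 already has 4, which forces (3,6) = 2.
2 is placed in column 6, which forces (4,6) = 4.
Column 2 now contains 4, leaving (5,2) = 2.
Row 5 already has 2, leaving (5,4) = 4.
Row 4 already has 4, which forces (4,4) = 2.
Completed grid: 2 6 5 3 4 1 / 5 4 2 1 6 3 / 3 5 4 6 1 2 / 1 3 6 2 5 4 / 6 2 1 4 3 5 / 4 1 3 5 2 6.

2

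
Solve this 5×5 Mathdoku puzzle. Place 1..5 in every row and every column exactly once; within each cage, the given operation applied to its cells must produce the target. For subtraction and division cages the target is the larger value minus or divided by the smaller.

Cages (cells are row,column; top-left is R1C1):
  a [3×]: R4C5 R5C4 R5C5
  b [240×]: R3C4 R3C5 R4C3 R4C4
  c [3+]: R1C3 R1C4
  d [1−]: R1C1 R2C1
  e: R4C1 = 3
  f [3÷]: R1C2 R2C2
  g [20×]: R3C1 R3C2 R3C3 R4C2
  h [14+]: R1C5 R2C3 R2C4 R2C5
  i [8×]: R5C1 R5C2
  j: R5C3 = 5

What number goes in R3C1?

Cage e is a single given cell; hence R4C1 = 3.
Cage a needs product 3, which forces R4C5 = 1.
Cage j is a single given cell, which forces R5C3 = 5.
Cage a has product 3, which forces R5C4 = 1.
Cage a needs product 3, which forces R5C5 = 3.
Cage c's pair has sum 3, which forces R1C3 = 1.
Column 4 now contains 1; hence R1C4 = 2.
Column 3 already has 1, which forces R3C3 = 2.
The 4 cells of cage b must have product 240, leaving R3C4 = 3.
Cage b needs product 240, leaving R3C5 = 4.
1 is placed in row 4; hence R4C2 = 2.
Column 3 already has 5, which forces R4C3 = 4.
Cage b needs product 240, which forces R4C4 = 5.
Column 2 already has 2, so R5C2 = 4.
Row 1 already has 1, so R1C2 = 3.
Column 5 now contains 4, leaving R1C5 = 5.
The two cells of cage f must have quotient 3, which forces R2C2 = 1.
Column 3 already has 4; hence R2C3 = 3.
Column 4 already has 5, which forces R2C4 = 4.
Cage h needs sum 14, so R2C5 = 2.
1 is placed in column 2; hence R3C2 = 5.
Row 5 already has 4, which forces R5C1 = 2.
Row 1 already has 5, so R1C1 = 4.
Row 2 already has 4, which forces R2C1 = 5.
Row 3 already has 5, which forces R3C1 = 1.
Filled in: 4 3 1 2 5 / 5 1 3 4 2 / 1 5 2 3 4 / 3 2 4 5 1 / 2 4 5 1 3.

1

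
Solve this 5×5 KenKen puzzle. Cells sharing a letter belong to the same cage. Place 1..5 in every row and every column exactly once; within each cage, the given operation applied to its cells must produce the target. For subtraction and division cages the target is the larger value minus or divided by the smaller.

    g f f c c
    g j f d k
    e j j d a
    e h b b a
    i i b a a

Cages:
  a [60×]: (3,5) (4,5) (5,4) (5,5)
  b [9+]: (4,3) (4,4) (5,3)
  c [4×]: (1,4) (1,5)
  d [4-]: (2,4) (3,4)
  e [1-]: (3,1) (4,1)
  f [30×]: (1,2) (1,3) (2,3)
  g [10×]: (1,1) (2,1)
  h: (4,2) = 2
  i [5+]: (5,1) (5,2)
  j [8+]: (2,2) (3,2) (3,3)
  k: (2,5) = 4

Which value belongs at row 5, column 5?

3

Cage k is given; hence (2,5) = 4.
Cage h is given; hence (4,2) = 2.
The two cells of cage c must have product 4, which forces (1,4) = 4.
Column 5 already has 4, so (1,5) = 1.
Column 4 already has 4, so (5,4) = 2.
The 4 cells of cage a must have product 60, so (3,5) = 2.
The only place for 4 in row 4 is (4,1).
Column 1 now contains 4, leaving (5,1) = 1.
The two cells of cage i must have sum 5, which forces (5,2) = 4.
Cage j needs sum 8, which forces (3,3) = 4.
Column 1 needs a 3, and only (3,1) is open for it.
Cage j needs sum 8, leaving (2,2) = 3.
Row 3 now contains 3, leaving (3,2) = 1.
Row 3 already has 1; hence (3,4) = 5.
3 is placed in column 2, leaving (1,2) = 5.
Cage f needs product 30, which forces (1,3) = 3.
The 3 cells of cage f must have product 30; hence (2,3) = 2.
5 is placed in column 4, so (2,4) = 1.
1 is placed in column 4, which forces (4,4) = 3.
Row 4 already has 3, so (4,5) = 5.
3 is placed in column 3, leaving (5,3) = 5.
Column 5 already has 5, so (5,5) = 3.
Row 1 now contains 5, so (1,1) = 2.
Row 2 now contains 2, so (2,1) = 5.
Row 4 already has 5, which forces (4,3) = 1.
The full grid is 2 5 3 4 1 / 5 3 2 1 4 / 3 1 4 5 2 / 4 2 1 3 5 / 1 4 5 2 3.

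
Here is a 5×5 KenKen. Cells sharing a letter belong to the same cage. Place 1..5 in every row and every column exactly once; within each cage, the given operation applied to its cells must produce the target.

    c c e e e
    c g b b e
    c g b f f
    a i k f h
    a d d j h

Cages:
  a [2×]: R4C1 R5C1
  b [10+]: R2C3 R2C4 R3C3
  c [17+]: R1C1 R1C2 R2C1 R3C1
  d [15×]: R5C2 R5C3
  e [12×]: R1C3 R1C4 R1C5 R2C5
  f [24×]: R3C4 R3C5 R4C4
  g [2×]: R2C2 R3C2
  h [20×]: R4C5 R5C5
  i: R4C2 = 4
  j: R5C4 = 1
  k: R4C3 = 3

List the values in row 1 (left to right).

Cage c needs sum 17, leaving R1C2 = 5.
I is a freebie, which forces R4C2 = 4.
Cage k is given, so R4C3 = 3.
Row 4 already has 3, leaving R4C4 = 2.
4 is placed in row 4; hence R4C5 = 5.
Column 2 already has 5, which forces R5C2 = 3.
3 is placed in column 3, which forces R5C3 = 5.
J is a freebie, leaving R5C4 = 1.
Column 5 now contains 5; hence R5C5 = 4.
Cage f needs product 24, so R3C4 = 4.
Cage f needs product 24, which forces R3C5 = 3.
Row 4 already has 2, which forces R4C1 = 1.
1 is placed in row 5; hence R5C1 = 2.
The 4 cells of cage e must have product 12; hence R1C3 = 2.
Column 4 already has 4; hence R1C4 = 3.
Column 5 now contains 3, which forces R1C5 = 1.
The 3 cells of cage b must have sum 10, which forces R2C3 = 4.
Column 4 already has 4, which forces R2C4 = 5.
Cage e has product 12; hence R2C5 = 2.
Row 3 already has 3, leaving R3C1 = 5.
Row 3 already has 4, so R3C3 = 1.
3 is placed in row 1, which forces R1C1 = 4.
Row 2 already has 4, so R2C1 = 3.
Row 2 now contains 2, so R2C2 = 1.
Row 3 already has 1, leaving R3C2 = 2.
The full grid is 4 5 2 3 1 / 3 1 4 5 2 / 5 2 1 4 3 / 1 4 3 2 5 / 2 3 5 1 4.

4 5 2 3 1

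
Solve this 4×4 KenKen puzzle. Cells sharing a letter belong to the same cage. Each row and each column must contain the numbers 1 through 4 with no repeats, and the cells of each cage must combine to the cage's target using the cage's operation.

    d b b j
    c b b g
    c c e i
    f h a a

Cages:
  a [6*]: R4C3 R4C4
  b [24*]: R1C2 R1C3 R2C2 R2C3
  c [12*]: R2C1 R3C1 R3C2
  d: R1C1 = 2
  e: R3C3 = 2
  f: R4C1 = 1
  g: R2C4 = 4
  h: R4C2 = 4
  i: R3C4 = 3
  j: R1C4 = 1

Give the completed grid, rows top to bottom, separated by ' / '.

2 3 4 1 / 3 2 1 4 / 4 1 2 3 / 1 4 3 2

D is a freebie; hence R1C1 = 2.
Cage j is a single given cell, leaving R1C4 = 1.
Cage g is given; hence R2C4 = 4.
Cage e is a single given cell, which forces R3C3 = 2.
Cage i is a single given cell; hence R3C4 = 3.
F is a freebie, so R4C1 = 1.
H is a freebie, so R4C2 = 4.
2 is placed in column 3, leaving R4C3 = 3.
Column 4 now contains 3, leaving R4C4 = 2.
Column 2 already has 4; hence R1C2 = 3.
Column 3 now contains 3, leaving R1C3 = 4.
1 is placed in column 1, so R2C1 = 3.
Cage b has product 24; hence R2C2 = 2.
Column 3 now contains 3; hence R2C3 = 1.
1 is placed in column 1, so R3C1 = 4.
Column 2 already has 4; hence R3C2 = 1.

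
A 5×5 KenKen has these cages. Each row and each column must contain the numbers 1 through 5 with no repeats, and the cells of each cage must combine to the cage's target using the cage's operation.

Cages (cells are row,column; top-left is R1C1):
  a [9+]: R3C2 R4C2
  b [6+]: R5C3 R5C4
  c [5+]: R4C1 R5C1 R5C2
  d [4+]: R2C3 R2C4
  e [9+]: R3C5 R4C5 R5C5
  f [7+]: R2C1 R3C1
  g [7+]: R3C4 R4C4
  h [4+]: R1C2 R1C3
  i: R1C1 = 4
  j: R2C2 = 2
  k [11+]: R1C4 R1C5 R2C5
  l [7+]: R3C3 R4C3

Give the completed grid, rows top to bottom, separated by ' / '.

4 3 1 5 2 / 5 2 3 1 4 / 2 4 5 3 1 / 1 5 2 4 3 / 3 1 4 2 5

Cage i is given, so R1C1 = 4.
J is a freebie; hence R2C2 = 2.
Column 2 now contains 2, leaving R5C2 = 1.
Column 2 already has 1, leaving R1C2 = 3.
Cage h's pair has sum 4, which forces R1C3 = 1.
Cage f's pair has sum 7, so R2C1 = 5.
Column 3 already has 1, which forces R2C3 = 3.
3 is placed in row 2, leaving R2C4 = 1.
3 is placed in row 2, so R2C5 = 4.
Cage f's pair has sum 7, leaving R3C1 = 2.
Cage c has sum 5, leaving R4C1 = 1.
Row 5 now contains 1, leaving R5C1 = 3.
Cage l's pair has sum 7, so R3C3 = 5.
Cage e needs sum 9; hence R3C5 = 1.
The two cells of cage l must have sum 7, so R4C3 = 2.
Cage e has sum 9; hence R4C5 = 3.
Column 3 already has 2; hence R5C3 = 4.
4 is placed in row 5; hence R5C4 = 2.
The 3 cells of cage e must have sum 9, so R5C5 = 5.
2 is placed in column 4, leaving R1C4 = 5.
5 is placed in column 5; hence R1C5 = 2.
Row 3 already has 5, which forces R3C2 = 4.
Cage g needs two cells with sum 7, leaving R3C4 = 3.
Cage a's pair has sum 9, which forces R4C2 = 5.
Row 4 already has 3, leaving R4C4 = 4.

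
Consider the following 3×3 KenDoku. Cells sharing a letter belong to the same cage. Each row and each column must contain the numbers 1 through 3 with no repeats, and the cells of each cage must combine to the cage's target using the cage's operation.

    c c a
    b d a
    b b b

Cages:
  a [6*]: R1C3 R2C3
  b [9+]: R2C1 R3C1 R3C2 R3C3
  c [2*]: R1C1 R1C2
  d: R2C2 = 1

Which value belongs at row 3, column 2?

Cage b has sum 9, which forces R2C1 = 3.
Cage d is a single given cell, leaving R2C2 = 1.
Row 2 now contains 3, leaving R2C3 = 2.
Cage c's pair has product 2; hence R1C1 = 1.
Column 2 already has 1, leaving R1C2 = 2.
2 is placed in column 3; hence R1C3 = 3.
Column 1 now contains 1, leaving R3C1 = 2.
Column 2 already has 2, which forces R3C2 = 3.
Column 3 now contains 3; hence R3C3 = 1.
Filled in: 1 2 3 / 3 1 2 / 2 3 1.

3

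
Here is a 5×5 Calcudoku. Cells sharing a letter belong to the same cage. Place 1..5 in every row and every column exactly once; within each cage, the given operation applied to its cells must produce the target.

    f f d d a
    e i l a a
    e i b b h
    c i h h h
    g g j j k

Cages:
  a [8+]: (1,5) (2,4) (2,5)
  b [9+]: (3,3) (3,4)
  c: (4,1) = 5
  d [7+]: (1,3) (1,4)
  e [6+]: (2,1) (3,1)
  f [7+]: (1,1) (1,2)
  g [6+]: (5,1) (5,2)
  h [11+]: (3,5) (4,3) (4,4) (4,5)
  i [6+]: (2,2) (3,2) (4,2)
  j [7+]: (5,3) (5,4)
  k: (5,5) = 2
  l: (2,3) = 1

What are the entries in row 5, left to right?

1 5 4 3 2

Cage l is given; hence (2,3) = 1.
Cage c is a single given cell, so (4,1) = 5.
Cage k is a single given cell; hence (5,5) = 2.
Cage a needs sum 8; hence (1,5) = 1.
The two cells of cage g must have sum 6; hence (5,1) = 1.
Cage g needs two cells with sum 6, which forces (5,2) = 5.
Cage h needs sum 11, leaving (4,4) = 1.
The 3 cells of cage i must have sum 6; hence (3,2) = 1.
Row 2 needs a 5, and only (2,5) is open for it.
The 3 cells of cage a must have sum 8, leaving (2,4) = 2.
5 is placed in column 5, which forces (3,5) = 3.
The 4 cells of cage h must have sum 11, leaving (4,3) = 3.
Cage h needs sum 11, so (4,5) = 4.
Column 3 now contains 3, so (5,3) = 4.
Row 5 now contains 4, so (5,4) = 3.
Cage d needs two cells with sum 7; hence (1,3) = 2.
The two cells of cage d must have sum 7, leaving (1,4) = 5.
2 is placed in row 2; hence (2,1) = 4.
2 is placed in row 2, so (2,2) = 3.
Cage e's pair has sum 6, leaving (3,1) = 2.
Column 3 already has 4, so (3,3) = 5.
The two cells of cage b must have sum 9, so (3,4) = 4.
Row 4 already has 3; hence (4,2) = 2.
4 is placed in column 1, leaving (1,1) = 3.
Column 2 now contains 3, leaving (1,2) = 4.
Filled in: 3 4 2 5 1 / 4 3 1 2 5 / 2 1 5 4 3 / 5 2 3 1 4 / 1 5 4 3 2.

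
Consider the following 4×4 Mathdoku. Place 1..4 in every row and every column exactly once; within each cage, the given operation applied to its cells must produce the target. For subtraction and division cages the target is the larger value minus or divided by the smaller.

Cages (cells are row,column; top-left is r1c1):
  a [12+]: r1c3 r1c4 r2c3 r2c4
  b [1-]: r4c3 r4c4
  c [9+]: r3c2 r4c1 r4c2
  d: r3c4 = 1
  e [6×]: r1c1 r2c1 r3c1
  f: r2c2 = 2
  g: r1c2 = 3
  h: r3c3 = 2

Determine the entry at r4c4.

2

Cage g is given, leaving r1c2 = 3.
Cage f is given; hence r2c2 = 2.
Column 2 now contains 2; hence r3c2 = 4.
Cage h is a single given cell, which forces r3c3 = 2.
Cage d is a single given cell; hence r3c4 = 1.
4 is placed in column 2; hence r4c2 = 1.
Cage e needs product 6, leaving r1c1 = 2.
Cage a has sum 12, which forces r1c3 = 1.
The 4 cells of cage a must have sum 12, so r1c4 = 4.
The 3 cells of cage e must have product 6, leaving r2c1 = 1.
The 4 cells of cage a must have sum 12, leaving r2c3 = 4.
The 4 cells of cage a must have sum 12, so r2c4 = 3.
Row 3 already has 1; hence r3c1 = 3.
The 3 cells of cage c must have sum 9, leaving r4c1 = 4.
4 is placed in column 3, so r4c3 = 3.
Column 4 now contains 3, leaving r4c4 = 2.
The full grid is 2 3 1 4 / 1 2 4 3 / 3 4 2 1 / 4 1 3 2.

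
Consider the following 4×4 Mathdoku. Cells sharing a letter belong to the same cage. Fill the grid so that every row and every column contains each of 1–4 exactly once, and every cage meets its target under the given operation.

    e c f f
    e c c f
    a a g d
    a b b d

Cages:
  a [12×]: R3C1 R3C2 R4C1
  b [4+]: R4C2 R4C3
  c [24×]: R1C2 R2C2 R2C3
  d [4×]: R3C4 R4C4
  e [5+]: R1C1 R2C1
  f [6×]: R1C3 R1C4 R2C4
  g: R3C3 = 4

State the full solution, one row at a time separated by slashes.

Cage g is a single given cell, so R3C3 = 4.
Row 3 already has 4; hence R3C4 = 1.
Column 4 now contains 1, leaving R4C4 = 4.
Cage f has product 6, which forces R1C3 = 1.
1 is placed in row 3; hence R3C1 = 3.
The 3 cells of cage a must have product 12, leaving R3C2 = 2.
Cage a needs product 12; hence R4C1 = 2.
Column 3 already has 1, leaving R4C3 = 3.
Column 1 already has 2, leaving R1C1 = 4.
4 is placed in row 1, so R1C2 = 3.
Row 1 now contains 3, which forces R1C4 = 2.
Cage e's pair has sum 5; hence R2C1 = 1.
Column 2 now contains 3, leaving R2C2 = 4.
Column 3 now contains 3, so R2C3 = 2.
Column 4 already has 2, leaving R2C4 = 3.
Row 4 already has 3, so R4C2 = 1.

4 3 1 2 / 1 4 2 3 / 3 2 4 1 / 2 1 3 4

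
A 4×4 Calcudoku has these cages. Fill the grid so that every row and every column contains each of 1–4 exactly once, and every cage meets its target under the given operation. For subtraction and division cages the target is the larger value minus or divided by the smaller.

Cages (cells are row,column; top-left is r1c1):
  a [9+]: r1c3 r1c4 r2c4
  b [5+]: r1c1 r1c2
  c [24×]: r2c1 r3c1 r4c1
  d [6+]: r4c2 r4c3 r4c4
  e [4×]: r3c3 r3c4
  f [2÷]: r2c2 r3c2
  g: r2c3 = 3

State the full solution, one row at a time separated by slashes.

Cage g is a single given cell; hence r2c3 = 3.
Row 2 needs a 1, and only r2c2 is open for it.
Cage f needs two cells with quotient 2, leaving r3c2 = 2.
Column 2 now contains 2, so r4c2 = 3.
The two cells of cage b must have sum 5; hence r1c1 = 1.
Column 2 now contains 3, leaving r1c2 = 4.
Row 1 already has 4, which forces r1c3 = 2.
1 is placed in row 1, leaving r1c4 = 3.
The 3 cells of cage c must have product 24, so r3c1 = 3.
2 is placed in column 3; hence r4c3 = 1.
1 is placed in row 4, which forces r4c4 = 2.
Cage c has product 24, so r2c1 = 2.
Column 4 already has 2; hence r2c4 = 4.
Column 3 already has 1, which forces r3c3 = 4.
Cage e's pair has product 4; hence r3c4 = 1.
Row 4 now contains 2, leaving r4c1 = 4.

1 4 2 3 / 2 1 3 4 / 3 2 4 1 / 4 3 1 2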